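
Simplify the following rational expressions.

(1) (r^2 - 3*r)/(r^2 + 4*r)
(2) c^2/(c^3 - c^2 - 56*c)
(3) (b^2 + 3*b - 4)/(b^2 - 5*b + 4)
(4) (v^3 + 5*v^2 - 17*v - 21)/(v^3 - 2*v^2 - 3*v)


(1) = (r - 3)/(r + 4)
(2) = c/(c^2 - c - 56)
(3) = (b + 4)/(b - 4)
(4) = (v + 7)/v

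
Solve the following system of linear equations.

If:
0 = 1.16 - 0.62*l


Then:
l = 1.87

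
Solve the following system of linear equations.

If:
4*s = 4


Then:
s = 1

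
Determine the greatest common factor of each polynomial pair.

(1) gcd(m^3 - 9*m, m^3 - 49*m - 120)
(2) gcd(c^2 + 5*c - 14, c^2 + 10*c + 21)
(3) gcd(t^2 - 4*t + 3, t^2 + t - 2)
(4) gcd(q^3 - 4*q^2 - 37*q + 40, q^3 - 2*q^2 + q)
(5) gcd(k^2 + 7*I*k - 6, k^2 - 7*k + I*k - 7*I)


(1) = gcd(m*(m - 3)*(m + 3), (m - 8)*(m + 3)*(m + 5)) = m + 3
(2) = c + 7
(3) = t - 1
(4) = gcd((q - 8)*(q - 1)*(q + 5), q*(q - 1)^2) = q - 1
(5) = gcd((k + I)*(k + 6*I), (k - 7)*(k + I)) = k + I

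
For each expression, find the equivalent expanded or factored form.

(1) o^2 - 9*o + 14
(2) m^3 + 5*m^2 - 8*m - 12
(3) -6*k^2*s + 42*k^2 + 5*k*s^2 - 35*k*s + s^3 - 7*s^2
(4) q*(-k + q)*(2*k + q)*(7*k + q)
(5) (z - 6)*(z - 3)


(1) = (o - 7)*(o - 2)
(2) = (m - 2)*(m + 1)*(m + 6)
(3) = (-k + s)*(6*k + s)*(s - 7)
(4) = -14*k^3*q + 5*k^2*q^2 + 8*k*q^3 + q^4
(5) = z^2 - 9*z + 18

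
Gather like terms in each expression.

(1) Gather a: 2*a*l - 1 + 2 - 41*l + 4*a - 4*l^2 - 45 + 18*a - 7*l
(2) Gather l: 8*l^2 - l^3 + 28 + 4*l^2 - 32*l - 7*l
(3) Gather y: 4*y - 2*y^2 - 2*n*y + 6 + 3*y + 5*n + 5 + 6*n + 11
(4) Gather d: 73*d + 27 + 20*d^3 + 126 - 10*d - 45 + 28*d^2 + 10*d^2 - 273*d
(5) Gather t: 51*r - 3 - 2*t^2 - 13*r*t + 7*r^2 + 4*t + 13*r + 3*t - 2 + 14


(1) = a*(2*l + 22) - 4*l^2 - 48*l - 44
(2) = -l^3 + 12*l^2 - 39*l + 28
(3) = 11*n - 2*y^2 + y*(7 - 2*n) + 22
(4) = 20*d^3 + 38*d^2 - 210*d + 108
(5) = 7*r^2 + 64*r - 2*t^2 + t*(7 - 13*r) + 9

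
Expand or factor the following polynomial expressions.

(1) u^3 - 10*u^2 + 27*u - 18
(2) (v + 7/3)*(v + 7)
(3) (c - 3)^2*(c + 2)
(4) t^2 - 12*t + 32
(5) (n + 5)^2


(1) = (u - 6)*(u - 3)*(u - 1)
(2) = v^2 + 28*v/3 + 49/3
(3) = c^3 - 4*c^2 - 3*c + 18
(4) = (t - 8)*(t - 4)
(5) = n^2 + 10*n + 25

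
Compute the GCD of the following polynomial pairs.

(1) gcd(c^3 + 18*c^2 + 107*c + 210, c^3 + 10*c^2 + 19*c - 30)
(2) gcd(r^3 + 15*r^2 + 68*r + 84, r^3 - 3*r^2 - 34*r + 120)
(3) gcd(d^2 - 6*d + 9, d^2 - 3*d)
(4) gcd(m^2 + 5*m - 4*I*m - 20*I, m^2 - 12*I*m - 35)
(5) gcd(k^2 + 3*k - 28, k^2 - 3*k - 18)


(1) = c^2 + 11*c + 30
(2) = gcd((r + 2)*(r + 6)*(r + 7), (r - 5)*(r - 4)*(r + 6)) = r + 6
(3) = gcd((d - 3)^2, d*(d - 3)) = d - 3
(4) = gcd((m + 5)*(m - 4*I), (m - 7*I)*(m - 5*I)) = 1
(5) = gcd((k - 4)*(k + 7), (k - 6)*(k + 3)) = 1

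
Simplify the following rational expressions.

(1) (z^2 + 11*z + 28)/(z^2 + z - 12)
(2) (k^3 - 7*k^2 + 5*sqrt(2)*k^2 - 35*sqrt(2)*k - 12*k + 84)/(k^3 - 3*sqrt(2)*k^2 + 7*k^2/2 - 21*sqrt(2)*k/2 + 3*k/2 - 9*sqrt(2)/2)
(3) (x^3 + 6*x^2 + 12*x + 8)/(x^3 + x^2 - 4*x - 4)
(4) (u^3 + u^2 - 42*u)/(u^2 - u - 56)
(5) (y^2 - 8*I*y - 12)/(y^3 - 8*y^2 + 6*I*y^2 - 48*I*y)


(1) = (z + 7)/(z - 3)
(2) = (2*k^3 + k^2*(-14 + 10*sqrt(2)) + k*(-70*sqrt(2) - 24) + 168)/(2*k^3 + k^2*(7 - 6*sqrt(2)) + k*(3 - 21*sqrt(2)) - 9*sqrt(2))
(3) = (x^2 + 4*x + 4)/(x^2 - x - 2)
(4) = (u^2 - 6*u)/(u - 8)
(5) = (y^2 - 8*I*y - 12)/(y^3 + y^2*(-8 + 6*I) - 48*I*y)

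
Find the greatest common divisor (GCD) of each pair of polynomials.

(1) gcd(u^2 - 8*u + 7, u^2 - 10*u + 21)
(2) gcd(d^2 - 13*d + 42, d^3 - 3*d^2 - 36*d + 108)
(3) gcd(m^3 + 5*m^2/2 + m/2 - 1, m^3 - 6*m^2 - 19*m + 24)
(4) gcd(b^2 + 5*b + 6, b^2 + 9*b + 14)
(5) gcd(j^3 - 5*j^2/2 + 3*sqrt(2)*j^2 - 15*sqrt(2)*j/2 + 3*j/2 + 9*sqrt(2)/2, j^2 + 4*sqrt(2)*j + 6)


(1) = gcd((u - 7)*(u - 1), (u - 7)*(u - 3)) = u - 7
(2) = gcd((d - 7)*(d - 6), (d - 6)*(d - 3)*(d + 6)) = d - 6
(3) = gcd((m - 1/2)*(m + 1)*(m + 2), (m - 8)*(m - 1)*(m + 3)) = 1
(4) = b + 2
(5) = j + 3*sqrt(2)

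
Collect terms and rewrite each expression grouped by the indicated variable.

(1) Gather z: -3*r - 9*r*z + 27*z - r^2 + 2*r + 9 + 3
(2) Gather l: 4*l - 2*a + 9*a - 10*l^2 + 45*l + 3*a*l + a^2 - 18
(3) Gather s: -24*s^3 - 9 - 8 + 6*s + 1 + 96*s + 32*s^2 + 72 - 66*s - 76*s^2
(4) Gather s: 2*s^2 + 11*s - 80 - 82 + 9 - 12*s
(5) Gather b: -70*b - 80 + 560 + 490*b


(1) = -r^2 - r + z*(27 - 9*r) + 12
(2) = a^2 + 7*a - 10*l^2 + l*(3*a + 49) - 18
(3) = -24*s^3 - 44*s^2 + 36*s + 56
(4) = 2*s^2 - s - 153
(5) = 420*b + 480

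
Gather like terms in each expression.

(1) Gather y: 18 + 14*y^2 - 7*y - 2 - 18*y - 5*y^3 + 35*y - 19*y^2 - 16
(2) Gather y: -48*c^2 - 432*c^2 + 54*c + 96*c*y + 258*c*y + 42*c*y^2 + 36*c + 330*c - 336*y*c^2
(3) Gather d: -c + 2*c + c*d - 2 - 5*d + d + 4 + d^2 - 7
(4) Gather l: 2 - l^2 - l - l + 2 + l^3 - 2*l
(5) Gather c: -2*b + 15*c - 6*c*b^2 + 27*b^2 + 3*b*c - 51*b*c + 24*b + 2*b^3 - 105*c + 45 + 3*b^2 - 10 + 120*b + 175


(1) = -5*y^3 - 5*y^2 + 10*y
(2) = -480*c^2 + 42*c*y^2 + 420*c + y*(-336*c^2 + 354*c)
(3) = c + d^2 + d*(c - 4) - 5
(4) = l^3 - l^2 - 4*l + 4
(5) = 2*b^3 + 30*b^2 + 142*b + c*(-6*b^2 - 48*b - 90) + 210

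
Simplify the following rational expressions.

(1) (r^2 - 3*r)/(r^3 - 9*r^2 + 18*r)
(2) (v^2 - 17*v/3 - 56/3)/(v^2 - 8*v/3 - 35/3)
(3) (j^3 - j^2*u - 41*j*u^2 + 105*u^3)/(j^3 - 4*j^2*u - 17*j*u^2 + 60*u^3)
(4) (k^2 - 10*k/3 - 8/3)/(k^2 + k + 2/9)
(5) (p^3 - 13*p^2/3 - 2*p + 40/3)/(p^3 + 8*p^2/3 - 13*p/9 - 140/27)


(1) = 1/(r - 6)
(2) = (v - 8)/(v - 5)
(3) = (j + 7*u)/(j + 4*u)
(4) = (3*k - 12)/(3*k + 1)
(5) = (9*p^2 - 54*p + 72)/(9*p^2 + 9*p - 28)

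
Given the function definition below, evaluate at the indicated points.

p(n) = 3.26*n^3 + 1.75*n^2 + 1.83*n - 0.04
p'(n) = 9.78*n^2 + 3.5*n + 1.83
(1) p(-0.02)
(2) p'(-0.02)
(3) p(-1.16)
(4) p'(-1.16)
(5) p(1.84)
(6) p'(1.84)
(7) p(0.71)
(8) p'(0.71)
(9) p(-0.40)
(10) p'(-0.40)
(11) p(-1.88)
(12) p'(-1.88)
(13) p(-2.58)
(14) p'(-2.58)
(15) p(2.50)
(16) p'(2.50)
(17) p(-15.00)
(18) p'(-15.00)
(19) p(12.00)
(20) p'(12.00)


(1) = -0.08
(2) = 1.76
(3) = -4.90
(4) = 10.93
(5) = 29.56
(6) = 41.38
(7) = 3.31
(8) = 9.25
(9) = -0.70
(10) = 1.99
(11) = -18.96
(12) = 29.82
(13) = -49.10
(14) = 57.90
(15) = 66.41
(16) = 71.70
(17) = -10636.24
(18) = 2149.83
(19) = 5907.20
(20) = 1452.15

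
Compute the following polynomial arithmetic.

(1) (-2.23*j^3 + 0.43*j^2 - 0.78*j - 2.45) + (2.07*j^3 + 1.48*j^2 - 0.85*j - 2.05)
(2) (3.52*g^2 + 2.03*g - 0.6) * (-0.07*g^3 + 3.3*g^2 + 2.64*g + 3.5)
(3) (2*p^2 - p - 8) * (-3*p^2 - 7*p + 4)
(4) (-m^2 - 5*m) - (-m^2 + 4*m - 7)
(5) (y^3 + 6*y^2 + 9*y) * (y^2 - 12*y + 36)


(1) = -0.16*j^3 + 1.91*j^2 - 1.63*j - 4.5
(2) = -0.2464*g^5 + 11.4739*g^4 + 16.0338*g^3 + 15.6992*g^2 + 5.521*g - 2.1
(3) = -6*p^4 - 11*p^3 + 39*p^2 + 52*p - 32
(4) = 7 - 9*m
(5) = y^5 - 6*y^4 - 27*y^3 + 108*y^2 + 324*y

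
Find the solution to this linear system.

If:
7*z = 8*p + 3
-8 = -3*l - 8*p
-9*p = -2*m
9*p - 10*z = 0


Then:
l = 376/51
m = -135/17
p = -30/17
z = -27/17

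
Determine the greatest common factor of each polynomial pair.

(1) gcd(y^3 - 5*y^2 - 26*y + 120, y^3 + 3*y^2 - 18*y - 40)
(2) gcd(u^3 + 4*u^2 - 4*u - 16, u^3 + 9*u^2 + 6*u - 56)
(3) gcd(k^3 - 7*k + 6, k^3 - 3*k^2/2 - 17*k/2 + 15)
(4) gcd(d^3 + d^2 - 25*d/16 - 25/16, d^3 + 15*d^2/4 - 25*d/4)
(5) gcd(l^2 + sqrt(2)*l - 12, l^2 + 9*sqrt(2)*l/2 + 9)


(1) = y^2 + y - 20
(2) = u^2 + 2*u - 8
(3) = k^2 + k - 6
(4) = d - 5/4
(5) = gcd((l - 2*sqrt(2))*(l + 3*sqrt(2)), (l + 3*sqrt(2)/2)*(l + 3*sqrt(2))) = l + 3*sqrt(2)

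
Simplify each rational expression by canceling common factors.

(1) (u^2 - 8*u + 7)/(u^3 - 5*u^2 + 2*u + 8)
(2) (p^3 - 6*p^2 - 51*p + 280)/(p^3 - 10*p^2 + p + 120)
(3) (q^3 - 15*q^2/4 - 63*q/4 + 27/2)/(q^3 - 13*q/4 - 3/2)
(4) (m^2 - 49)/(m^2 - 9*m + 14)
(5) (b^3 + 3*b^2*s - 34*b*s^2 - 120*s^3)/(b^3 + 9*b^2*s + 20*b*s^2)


(1) = (u^2 - 8*u + 7)/(u^3 - 5*u^2 + 2*u + 8)
(2) = (p + 7)/(p + 3)
(3) = (4*q^3 - 15*q^2 - 63*q + 54)/(4*q^3 - 13*q - 6)
(4) = (m + 7)/(m - 2)
(5) = (b - 6*s)/b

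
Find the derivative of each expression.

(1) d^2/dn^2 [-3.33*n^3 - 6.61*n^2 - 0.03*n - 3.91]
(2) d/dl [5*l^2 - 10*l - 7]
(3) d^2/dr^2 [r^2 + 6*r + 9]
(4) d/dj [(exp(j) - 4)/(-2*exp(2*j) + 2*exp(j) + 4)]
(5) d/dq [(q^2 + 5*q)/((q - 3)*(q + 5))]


(1) = -19.98*n - 13.22
(2) = 10*l - 10
(3) = 2
(4) = ((exp(j) - 4)*(2*exp(j) - 1) - exp(2*j) + exp(j) + 2)*exp(j)/(2*(-exp(2*j) + exp(j) + 2)^2)
(5) = -3/(q^2 - 6*q + 9)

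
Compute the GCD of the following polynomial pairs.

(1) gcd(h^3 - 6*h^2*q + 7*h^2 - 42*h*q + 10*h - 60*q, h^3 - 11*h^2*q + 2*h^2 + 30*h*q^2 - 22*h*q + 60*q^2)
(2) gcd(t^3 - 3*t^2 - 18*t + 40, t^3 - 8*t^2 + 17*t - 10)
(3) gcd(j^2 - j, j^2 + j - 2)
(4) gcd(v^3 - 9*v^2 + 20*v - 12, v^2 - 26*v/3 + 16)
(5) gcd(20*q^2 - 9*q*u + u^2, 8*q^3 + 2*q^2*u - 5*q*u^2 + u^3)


(1) = gcd((h + 2)*(h + 5)*(h - 6*q), (h + 2)*(h - 6*q)*(h - 5*q)) = -h^2 + 6*h*q - 2*h + 12*q
(2) = gcd((t - 5)*(t - 2)*(t + 4), (t - 5)*(t - 2)*(t - 1)) = t^2 - 7*t + 10
(3) = j - 1
(4) = v - 6
(5) = 4*q - u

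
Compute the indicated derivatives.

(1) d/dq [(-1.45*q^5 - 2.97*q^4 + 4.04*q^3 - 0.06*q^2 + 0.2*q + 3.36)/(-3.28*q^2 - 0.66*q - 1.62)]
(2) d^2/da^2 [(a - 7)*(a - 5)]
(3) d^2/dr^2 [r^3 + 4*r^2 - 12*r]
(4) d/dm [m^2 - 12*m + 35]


(1) = (14.268*q^6 + 23.3112*q^5 + 4.3744*q^4 + 13.9128*q^3 - 18.9388*q^2 + 22.236*q + 1.8936)/(10.7584*q^4 + 4.3296*q^3 + 11.0628*q^2 + 2.1384*q + 2.6244)
(2) = 2
(3) = 6*r + 8
(4) = 2*m - 12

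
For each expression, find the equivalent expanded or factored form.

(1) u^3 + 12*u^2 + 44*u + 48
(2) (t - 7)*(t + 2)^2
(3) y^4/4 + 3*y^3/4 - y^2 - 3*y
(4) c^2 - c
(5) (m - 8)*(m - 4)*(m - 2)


(1) = (u + 2)*(u + 4)*(u + 6)
(2) = t^3 - 3*t^2 - 24*t - 28
(3) = y*(y/4 + 1/2)*(y - 2)*(y + 3)
(4) = c*(c - 1)
(5) = m^3 - 14*m^2 + 56*m - 64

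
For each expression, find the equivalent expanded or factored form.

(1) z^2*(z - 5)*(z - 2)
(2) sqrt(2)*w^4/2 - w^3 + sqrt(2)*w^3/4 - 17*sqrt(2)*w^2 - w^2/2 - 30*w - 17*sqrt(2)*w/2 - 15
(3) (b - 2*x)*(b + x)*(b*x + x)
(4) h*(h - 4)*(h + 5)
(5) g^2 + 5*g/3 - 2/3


(1) = z^4 - 7*z^3 + 10*z^2
(2) = (w + 1/2)*(w - 5*sqrt(2))*(w + 3*sqrt(2))*(sqrt(2)*w/2 + 1)
(3) = b^3*x - b^2*x^2 + b^2*x - 2*b*x^3 - b*x^2 - 2*x^3
(4) = h^3 + h^2 - 20*h
(5) = (g - 1/3)*(g + 2)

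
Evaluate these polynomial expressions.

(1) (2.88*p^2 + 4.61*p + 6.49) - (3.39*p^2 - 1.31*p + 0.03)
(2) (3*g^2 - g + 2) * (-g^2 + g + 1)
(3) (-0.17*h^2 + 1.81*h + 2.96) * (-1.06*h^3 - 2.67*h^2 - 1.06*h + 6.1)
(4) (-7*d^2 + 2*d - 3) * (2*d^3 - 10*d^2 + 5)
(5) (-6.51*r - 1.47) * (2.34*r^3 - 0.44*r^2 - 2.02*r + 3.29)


(1) = -0.51*p^2 + 5.92*p + 6.46
(2) = -3*g^4 + 4*g^3 + g + 2
(3) = 0.1802*h^5 - 1.4647*h^4 - 7.7901*h^3 - 10.8588*h^2 + 7.9034*h + 18.056
(4) = -14*d^5 + 74*d^4 - 26*d^3 - 5*d^2 + 10*d - 15
(5) = -15.2334*r^4 - 0.5754*r^3 + 13.797*r^2 - 18.4485*r - 4.8363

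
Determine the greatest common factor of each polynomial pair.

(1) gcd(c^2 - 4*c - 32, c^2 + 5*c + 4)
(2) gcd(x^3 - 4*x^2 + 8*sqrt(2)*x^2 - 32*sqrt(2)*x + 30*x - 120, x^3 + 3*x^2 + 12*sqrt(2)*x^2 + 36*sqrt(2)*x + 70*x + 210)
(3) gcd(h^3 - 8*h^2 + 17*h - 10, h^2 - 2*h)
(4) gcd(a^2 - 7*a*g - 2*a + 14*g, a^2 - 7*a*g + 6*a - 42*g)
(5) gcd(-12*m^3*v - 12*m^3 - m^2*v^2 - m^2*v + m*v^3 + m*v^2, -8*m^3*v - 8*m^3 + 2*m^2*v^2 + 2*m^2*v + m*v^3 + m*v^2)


(1) = gcd((c - 8)*(c + 4), (c + 1)*(c + 4)) = c + 4
(2) = x + 5*sqrt(2)
(3) = gcd((h - 5)*(h - 2)*(h - 1), h*(h - 2)) = h - 2
(4) = gcd((a - 2)*(a - 7*g), (a + 6)*(a - 7*g)) = a - 7*g
(5) = gcd((-4*m + v)*(3*m + v)*(m*v + m), (-2*m + v)*(4*m + v)*(m*v + m)) = m*v + m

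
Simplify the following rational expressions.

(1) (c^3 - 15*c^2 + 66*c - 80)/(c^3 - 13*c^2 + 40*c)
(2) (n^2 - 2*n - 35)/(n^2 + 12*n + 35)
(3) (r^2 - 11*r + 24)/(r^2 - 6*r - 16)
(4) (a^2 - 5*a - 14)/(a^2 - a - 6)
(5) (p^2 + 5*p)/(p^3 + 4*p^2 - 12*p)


(1) = (c - 2)/c
(2) = (n - 7)/(n + 7)
(3) = (r - 3)/(r + 2)
(4) = (a - 7)/(a - 3)
(5) = (p + 5)/(p^2 + 4*p - 12)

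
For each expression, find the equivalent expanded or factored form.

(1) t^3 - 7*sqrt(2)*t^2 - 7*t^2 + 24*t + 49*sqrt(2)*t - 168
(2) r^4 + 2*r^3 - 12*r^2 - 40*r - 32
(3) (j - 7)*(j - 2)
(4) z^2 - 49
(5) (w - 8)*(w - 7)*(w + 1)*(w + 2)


(1) = (t - 7)*(t - 4*sqrt(2))*(t - 3*sqrt(2))
(2) = (r - 4)*(r + 2)^3
(3) = j^2 - 9*j + 14
(4) = (z - 7)*(z + 7)
(5) = w^4 - 12*w^3 + 13*w^2 + 138*w + 112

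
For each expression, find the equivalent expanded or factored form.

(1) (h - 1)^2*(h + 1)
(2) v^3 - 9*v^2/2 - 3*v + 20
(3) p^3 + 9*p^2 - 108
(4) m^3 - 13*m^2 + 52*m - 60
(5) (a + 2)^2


(1) = h^3 - h^2 - h + 1
(2) = (v - 4)*(v - 5/2)*(v + 2)
(3) = (p - 3)*(p + 6)^2
(4) = (m - 6)*(m - 5)*(m - 2)
(5) = a^2 + 4*a + 4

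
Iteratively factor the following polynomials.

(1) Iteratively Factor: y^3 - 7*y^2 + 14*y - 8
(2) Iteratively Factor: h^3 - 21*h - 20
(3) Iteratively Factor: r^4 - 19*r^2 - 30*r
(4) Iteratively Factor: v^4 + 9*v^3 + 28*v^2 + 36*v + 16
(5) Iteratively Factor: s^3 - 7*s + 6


(1) = (y - 4)*(y^2 - 3*y + 2) = (y - 4)*(y - 2)*(y - 1)
(2) = (h + 1)*(h^2 - h - 20) = (h + 1)*(h + 4)*(h - 5)
(3) = (r)*(r^3 - 19*r - 30) = r*(r + 3)*(r^2 - 3*r - 10) = r*(r - 5)*(r + 3)*(r + 2)
(4) = (v + 4)*(v^3 + 5*v^2 + 8*v + 4) = (v + 1)*(v + 4)*(v^2 + 4*v + 4) = (v + 1)*(v + 2)*(v + 4)*(v + 2)
(5) = (s - 1)*(s^2 + s - 6) = (s - 1)*(s + 3)*(s - 2)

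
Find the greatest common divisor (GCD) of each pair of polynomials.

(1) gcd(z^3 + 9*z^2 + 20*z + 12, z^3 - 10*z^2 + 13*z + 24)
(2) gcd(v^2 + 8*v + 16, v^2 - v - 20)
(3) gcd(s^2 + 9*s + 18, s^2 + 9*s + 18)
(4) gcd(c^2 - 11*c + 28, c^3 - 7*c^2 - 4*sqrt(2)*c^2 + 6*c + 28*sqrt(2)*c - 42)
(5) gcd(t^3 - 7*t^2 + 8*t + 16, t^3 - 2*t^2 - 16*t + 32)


(1) = z + 1
(2) = v + 4
(3) = s^2 + 9*s + 18
(4) = gcd((c - 7)*(c - 4), (c - 7)*(c - 3*sqrt(2))*(c - sqrt(2))) = c - 7
(5) = t - 4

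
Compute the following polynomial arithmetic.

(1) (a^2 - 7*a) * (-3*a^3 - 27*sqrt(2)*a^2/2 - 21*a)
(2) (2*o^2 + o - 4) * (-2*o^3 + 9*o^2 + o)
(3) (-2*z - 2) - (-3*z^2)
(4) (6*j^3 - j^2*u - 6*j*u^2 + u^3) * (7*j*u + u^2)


(1) = -3*a^5 - 27*sqrt(2)*a^4/2 + 21*a^4 - 21*a^3 + 189*sqrt(2)*a^3/2 + 147*a^2
(2) = -4*o^5 + 16*o^4 + 19*o^3 - 35*o^2 - 4*o
(3) = 3*z^2 - 2*z - 2
(4) = 42*j^4*u - j^3*u^2 - 43*j^2*u^3 + j*u^4 + u^5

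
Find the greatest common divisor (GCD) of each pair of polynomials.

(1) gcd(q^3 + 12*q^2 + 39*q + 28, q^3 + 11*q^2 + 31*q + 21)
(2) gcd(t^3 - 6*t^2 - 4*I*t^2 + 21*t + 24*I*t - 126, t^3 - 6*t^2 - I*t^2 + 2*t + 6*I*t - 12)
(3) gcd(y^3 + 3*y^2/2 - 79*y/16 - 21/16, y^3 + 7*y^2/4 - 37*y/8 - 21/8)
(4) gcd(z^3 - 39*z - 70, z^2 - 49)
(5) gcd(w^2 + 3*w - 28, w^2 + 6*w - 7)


(1) = q^2 + 8*q + 7
(2) = t - 6
(3) = y^2 + 5*y/4 - 21/4
(4) = z - 7
(5) = w + 7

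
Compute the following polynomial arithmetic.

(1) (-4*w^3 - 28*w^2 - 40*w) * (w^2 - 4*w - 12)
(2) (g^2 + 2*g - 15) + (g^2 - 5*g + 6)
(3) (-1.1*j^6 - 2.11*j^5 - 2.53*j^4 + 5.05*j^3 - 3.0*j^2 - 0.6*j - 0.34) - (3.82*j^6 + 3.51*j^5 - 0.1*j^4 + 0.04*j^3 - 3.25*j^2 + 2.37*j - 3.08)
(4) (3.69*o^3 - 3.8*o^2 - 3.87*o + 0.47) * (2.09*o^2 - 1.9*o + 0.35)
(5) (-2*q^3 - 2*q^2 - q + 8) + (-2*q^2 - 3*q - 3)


(1) = -4*w^5 - 12*w^4 + 120*w^3 + 496*w^2 + 480*w
(2) = 2*g^2 - 3*g - 9
(3) = -4.92*j^6 - 5.62*j^5 - 2.43*j^4 + 5.01*j^3 + 0.25*j^2 - 2.97*j + 2.74
(4) = 7.7121*o^5 - 14.953*o^4 + 0.4232*o^3 + 7.0053*o^2 - 2.2475*o + 0.1645
(5) = -2*q^3 - 4*q^2 - 4*q + 5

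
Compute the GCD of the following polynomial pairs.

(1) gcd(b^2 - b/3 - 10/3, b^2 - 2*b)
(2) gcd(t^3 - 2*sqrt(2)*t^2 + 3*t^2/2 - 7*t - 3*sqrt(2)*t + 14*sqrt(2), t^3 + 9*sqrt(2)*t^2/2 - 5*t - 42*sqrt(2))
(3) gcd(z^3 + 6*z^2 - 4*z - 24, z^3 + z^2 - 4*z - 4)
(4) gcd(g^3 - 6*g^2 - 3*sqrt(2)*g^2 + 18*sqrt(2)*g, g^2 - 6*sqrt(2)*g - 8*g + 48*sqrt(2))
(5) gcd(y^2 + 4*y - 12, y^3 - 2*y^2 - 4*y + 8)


(1) = b - 2
(2) = gcd((t - 2)*(t + 7/2)*(t - 2*sqrt(2)), (t - 2*sqrt(2))*(t + 3*sqrt(2))*(t + 7*sqrt(2)/2)) = t - 2*sqrt(2)
(3) = gcd((z - 2)*(z + 2)*(z + 6), (z - 2)*(z + 1)*(z + 2)) = z^2 - 4
(4) = 1
(5) = gcd((y - 2)*(y + 6), (y - 2)^2*(y + 2)) = y - 2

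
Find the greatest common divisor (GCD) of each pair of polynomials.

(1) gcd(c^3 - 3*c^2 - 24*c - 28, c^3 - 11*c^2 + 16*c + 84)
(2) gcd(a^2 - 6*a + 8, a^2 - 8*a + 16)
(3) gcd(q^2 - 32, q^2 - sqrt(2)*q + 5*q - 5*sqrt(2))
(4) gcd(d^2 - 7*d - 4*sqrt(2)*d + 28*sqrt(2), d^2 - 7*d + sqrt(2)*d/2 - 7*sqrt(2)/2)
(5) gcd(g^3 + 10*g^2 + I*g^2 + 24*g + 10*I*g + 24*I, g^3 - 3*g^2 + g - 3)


(1) = c^2 - 5*c - 14
(2) = gcd((a - 4)*(a - 2), (a - 4)^2) = a - 4
(3) = gcd((q - 4*sqrt(2))*(q + 4*sqrt(2)), (q + 5)*(q - sqrt(2))) = 1
(4) = gcd((d - 7)*(d - 4*sqrt(2)), (d - 7)*(d + sqrt(2)/2)) = d - 7
(5) = g + I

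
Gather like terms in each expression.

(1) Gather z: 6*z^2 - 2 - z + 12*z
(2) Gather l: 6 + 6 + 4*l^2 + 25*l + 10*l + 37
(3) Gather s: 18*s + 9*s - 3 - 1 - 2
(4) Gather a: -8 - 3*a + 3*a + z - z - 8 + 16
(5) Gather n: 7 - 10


(1) = 6*z^2 + 11*z - 2
(2) = 4*l^2 + 35*l + 49
(3) = 27*s - 6
(4) = 0
(5) = -3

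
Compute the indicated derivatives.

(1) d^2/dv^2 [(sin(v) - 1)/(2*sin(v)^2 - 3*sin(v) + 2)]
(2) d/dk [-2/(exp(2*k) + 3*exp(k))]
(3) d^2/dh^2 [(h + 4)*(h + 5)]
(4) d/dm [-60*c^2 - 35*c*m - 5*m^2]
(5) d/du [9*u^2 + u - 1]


(1) = (-4*sin(v)^5 + 10*sin(v)^4 + 14*sin(v)^3 - 37*sin(v)^2 + 14*sin(v) + 2)/(-3*sin(v) - cos(2*v) + 3)^3
(2) = 2*(2*exp(k) + 3)*exp(-k)/(exp(k) + 3)^2
(3) = 2
(4) = -35*c - 10*m
(5) = 18*u + 1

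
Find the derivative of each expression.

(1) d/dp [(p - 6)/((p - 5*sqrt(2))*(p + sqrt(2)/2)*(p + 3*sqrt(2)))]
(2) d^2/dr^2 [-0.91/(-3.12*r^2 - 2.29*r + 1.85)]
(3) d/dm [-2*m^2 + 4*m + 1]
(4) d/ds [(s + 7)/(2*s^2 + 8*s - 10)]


(1) = (-4*p^3 + 3*sqrt(2)*p^2 + 36*p^2 - 36*sqrt(2)*p - 384 - 30*sqrt(2))/(2*p^6 - 6*sqrt(2)*p^5 - 119*p^4 + 132*sqrt(2)*p^3 + 2228*p^2 + 1920*sqrt(2)*p + 900)
(2) = (-17.716608*r^2 - 13.003536*r + 0.91*(6.24*r + 2.29)*(12.48*r + 4.58) + 10.50504)/(3.12*r^2 + 2.29*r - 1.85)^3
(3) = 4 - 4*m
(4) = (s^2 + 4*s - 2*(s + 2)*(s + 7) - 5)/(2*(s^2 + 4*s - 5)^2)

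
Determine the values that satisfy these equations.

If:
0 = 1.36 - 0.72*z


Then:
z = 1.89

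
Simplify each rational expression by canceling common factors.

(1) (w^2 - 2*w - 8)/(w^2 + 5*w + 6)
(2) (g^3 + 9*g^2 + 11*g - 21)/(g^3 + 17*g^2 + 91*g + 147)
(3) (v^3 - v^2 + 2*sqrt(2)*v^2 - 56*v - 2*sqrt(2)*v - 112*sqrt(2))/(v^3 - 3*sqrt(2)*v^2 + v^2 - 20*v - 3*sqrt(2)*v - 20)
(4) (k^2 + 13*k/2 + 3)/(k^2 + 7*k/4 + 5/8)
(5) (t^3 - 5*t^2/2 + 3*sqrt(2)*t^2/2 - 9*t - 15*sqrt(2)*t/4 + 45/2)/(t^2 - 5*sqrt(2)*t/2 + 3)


(1) = (w - 4)/(w + 3)
(2) = (g - 1)/(g + 7)
(3) = (v^2 - v - 56)/(v^2 + v*(1 - 5*sqrt(2)) - 5*sqrt(2))
(4) = (4*k + 24)/(4*k + 5)
(5) = (8*t^2 + t*(-20 + 24*sqrt(2)) - 60*sqrt(2))/(8*t - 8*sqrt(2))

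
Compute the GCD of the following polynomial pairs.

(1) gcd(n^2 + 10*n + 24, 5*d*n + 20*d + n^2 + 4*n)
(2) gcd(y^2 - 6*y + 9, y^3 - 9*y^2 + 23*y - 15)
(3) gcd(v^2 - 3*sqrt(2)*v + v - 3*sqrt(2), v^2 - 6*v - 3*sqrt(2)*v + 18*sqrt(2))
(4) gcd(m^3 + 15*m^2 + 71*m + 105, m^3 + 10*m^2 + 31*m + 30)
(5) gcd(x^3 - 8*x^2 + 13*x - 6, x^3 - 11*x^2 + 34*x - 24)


(1) = gcd((n + 4)*(n + 6), (5*d + n)*(n + 4)) = n + 4
(2) = y - 3
(3) = gcd((v + 1)*(v - 3*sqrt(2)), (v - 6)*(v - 3*sqrt(2))) = v - 3*sqrt(2)
(4) = gcd((m + 3)*(m + 5)*(m + 7), (m + 2)*(m + 3)*(m + 5)) = m^2 + 8*m + 15
(5) = x^2 - 7*x + 6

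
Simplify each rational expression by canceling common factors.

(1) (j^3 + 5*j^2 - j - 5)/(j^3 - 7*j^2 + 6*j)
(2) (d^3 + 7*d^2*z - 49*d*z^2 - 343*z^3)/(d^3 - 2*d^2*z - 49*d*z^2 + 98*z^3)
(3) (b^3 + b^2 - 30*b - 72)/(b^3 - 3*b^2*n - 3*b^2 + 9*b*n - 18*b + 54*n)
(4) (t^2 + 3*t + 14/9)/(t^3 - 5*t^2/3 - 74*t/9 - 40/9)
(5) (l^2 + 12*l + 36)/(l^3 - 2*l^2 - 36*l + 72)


(1) = (j^2 + 6*j + 5)/(j^2 - 6*j)
(2) = (-d - 7*z)/(-d + 2*z)
(3) = (b + 4)/(b - 3*n)
(4) = (3*t + 7)/(3*t^2 - 7*t - 20)
(5) = (l + 6)/(l^2 - 8*l + 12)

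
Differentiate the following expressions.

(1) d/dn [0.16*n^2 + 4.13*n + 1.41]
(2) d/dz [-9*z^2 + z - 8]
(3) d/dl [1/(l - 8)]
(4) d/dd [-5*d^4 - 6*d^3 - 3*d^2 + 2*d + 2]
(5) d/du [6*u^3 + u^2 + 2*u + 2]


(1) = 0.32*n + 4.13
(2) = 1 - 18*z
(3) = -1/(l - 8)^2
(4) = -20*d^3 - 18*d^2 - 6*d + 2
(5) = 18*u^2 + 2*u + 2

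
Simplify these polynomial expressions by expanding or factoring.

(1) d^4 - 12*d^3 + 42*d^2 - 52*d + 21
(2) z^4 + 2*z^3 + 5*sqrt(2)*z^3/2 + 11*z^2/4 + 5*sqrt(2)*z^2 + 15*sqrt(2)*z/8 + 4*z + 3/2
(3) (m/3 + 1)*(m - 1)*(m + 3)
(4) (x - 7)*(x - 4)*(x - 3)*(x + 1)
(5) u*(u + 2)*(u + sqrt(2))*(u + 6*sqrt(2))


(1) = (d - 7)*(d - 3)*(d - 1)^2
(2) = (z + 1/2)*(z + 3/2)*(z + sqrt(2)/2)*(z + 2*sqrt(2))
(3) = m^3/3 + 5*m^2/3 + m - 3
(4) = x^4 - 13*x^3 + 47*x^2 - 23*x - 84
(5) = u^4 + 2*u^3 + 7*sqrt(2)*u^3 + 12*u^2 + 14*sqrt(2)*u^2 + 24*u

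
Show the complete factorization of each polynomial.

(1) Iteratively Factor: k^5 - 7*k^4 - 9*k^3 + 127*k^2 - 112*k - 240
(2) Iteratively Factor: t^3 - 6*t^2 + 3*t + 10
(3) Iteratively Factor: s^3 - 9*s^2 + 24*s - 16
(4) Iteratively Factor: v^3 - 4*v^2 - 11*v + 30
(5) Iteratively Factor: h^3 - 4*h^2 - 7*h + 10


(1) = (k - 3)*(k^4 - 4*k^3 - 21*k^2 + 64*k + 80) = (k - 4)*(k - 3)*(k^3 - 21*k - 20) = (k - 4)*(k - 3)*(k + 4)*(k^2 - 4*k - 5) = (k - 4)*(k - 3)*(k + 1)*(k + 4)*(k - 5)
(2) = (t - 2)*(t^2 - 4*t - 5) = (t - 5)*(t - 2)*(t + 1)
(3) = (s - 1)*(s^2 - 8*s + 16) = (s - 4)*(s - 1)*(s - 4)
(4) = (v + 3)*(v^2 - 7*v + 10) = (v - 2)*(v + 3)*(v - 5)
(5) = (h + 2)*(h^2 - 6*h + 5) = (h - 5)*(h + 2)*(h - 1)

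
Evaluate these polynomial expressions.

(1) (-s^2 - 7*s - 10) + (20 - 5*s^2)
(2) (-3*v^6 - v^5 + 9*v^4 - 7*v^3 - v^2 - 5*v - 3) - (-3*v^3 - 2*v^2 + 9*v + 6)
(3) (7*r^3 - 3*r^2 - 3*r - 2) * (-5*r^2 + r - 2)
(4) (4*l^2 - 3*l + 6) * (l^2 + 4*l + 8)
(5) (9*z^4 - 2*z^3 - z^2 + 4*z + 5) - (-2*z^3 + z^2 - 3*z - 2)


(1) = -6*s^2 - 7*s + 10
(2) = -3*v^6 - v^5 + 9*v^4 - 4*v^3 + v^2 - 14*v - 9
(3) = -35*r^5 + 22*r^4 - 2*r^3 + 13*r^2 + 4*r + 4
(4) = 4*l^4 + 13*l^3 + 26*l^2 + 48
(5) = 9*z^4 - 2*z^2 + 7*z + 7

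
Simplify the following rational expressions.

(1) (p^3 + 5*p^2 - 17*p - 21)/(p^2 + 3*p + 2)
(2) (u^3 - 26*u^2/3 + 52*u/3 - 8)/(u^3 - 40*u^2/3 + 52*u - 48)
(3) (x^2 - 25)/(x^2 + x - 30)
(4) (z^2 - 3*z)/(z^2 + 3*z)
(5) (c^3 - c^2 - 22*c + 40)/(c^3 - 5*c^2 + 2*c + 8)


(1) = (p^2 + 4*p - 21)/(p + 2)
(2) = (3*u^2 - 8*u + 4)/(3*u^2 - 22*u + 24)
(3) = (x + 5)/(x + 6)
(4) = (z - 3)/(z + 3)
(5) = (c + 5)/(c + 1)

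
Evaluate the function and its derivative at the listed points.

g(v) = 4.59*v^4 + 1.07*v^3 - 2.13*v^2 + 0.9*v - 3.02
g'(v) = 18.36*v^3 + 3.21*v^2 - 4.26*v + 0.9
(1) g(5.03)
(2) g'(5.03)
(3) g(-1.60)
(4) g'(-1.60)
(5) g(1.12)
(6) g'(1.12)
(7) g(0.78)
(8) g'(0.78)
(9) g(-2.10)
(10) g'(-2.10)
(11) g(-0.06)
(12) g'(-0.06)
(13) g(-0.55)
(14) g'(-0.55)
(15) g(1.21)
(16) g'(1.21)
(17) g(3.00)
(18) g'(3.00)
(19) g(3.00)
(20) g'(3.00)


(1) = 3022.01
(2) = 2397.25
(3) = 15.79
(4) = -59.27
(5) = 4.04
(6) = 25.95
(7) = -1.41
(8) = 8.24
(9) = 65.05
(10) = -146.03
(11) = -3.08
(12) = 1.16
(13) = -3.92
(14) = 1.16
(15) = 6.69
(16) = 32.97
(17) = 381.19
(18) = 512.73
(19) = 381.19
(20) = 512.73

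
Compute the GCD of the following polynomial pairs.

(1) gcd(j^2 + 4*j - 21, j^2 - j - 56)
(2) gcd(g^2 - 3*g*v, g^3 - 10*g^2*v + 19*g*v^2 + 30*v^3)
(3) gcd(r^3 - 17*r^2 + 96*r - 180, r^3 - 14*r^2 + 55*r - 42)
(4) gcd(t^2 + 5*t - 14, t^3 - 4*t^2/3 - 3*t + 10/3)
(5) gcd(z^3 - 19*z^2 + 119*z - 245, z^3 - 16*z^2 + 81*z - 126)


(1) = j + 7
(2) = 1
(3) = r - 6
(4) = t - 2
(5) = gcd((z - 7)^2*(z - 5), (z - 7)*(z - 6)*(z - 3)) = z - 7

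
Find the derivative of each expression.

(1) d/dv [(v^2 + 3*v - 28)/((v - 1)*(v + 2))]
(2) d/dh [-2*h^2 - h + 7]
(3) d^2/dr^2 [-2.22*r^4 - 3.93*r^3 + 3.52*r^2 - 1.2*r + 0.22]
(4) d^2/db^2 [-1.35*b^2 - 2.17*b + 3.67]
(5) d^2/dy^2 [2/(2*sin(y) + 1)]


(1) = 2*(-v^2 + 26*v + 11)/(v^4 + 2*v^3 - 3*v^2 - 4*v + 4)
(2) = -4*h - 1
(3) = -26.64*r^2 - 23.58*r + 7.04
(4) = -2.70000000000000
(5) = 4*(sin(y) + cos(2*y) + 3)/(2*sin(y) + 1)^3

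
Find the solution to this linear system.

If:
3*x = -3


Then:
x = -1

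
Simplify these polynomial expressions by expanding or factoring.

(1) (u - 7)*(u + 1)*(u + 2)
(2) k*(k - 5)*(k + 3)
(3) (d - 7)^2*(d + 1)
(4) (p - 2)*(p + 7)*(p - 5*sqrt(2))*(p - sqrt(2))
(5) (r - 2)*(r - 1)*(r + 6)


(1) = u^3 - 4*u^2 - 19*u - 14
(2) = k^3 - 2*k^2 - 15*k
(3) = d^3 - 13*d^2 + 35*d + 49
(4) = p^4 - 6*sqrt(2)*p^3 + 5*p^3 - 30*sqrt(2)*p^2 - 4*p^2 + 50*p + 84*sqrt(2)*p - 140
(5) = r^3 + 3*r^2 - 16*r + 12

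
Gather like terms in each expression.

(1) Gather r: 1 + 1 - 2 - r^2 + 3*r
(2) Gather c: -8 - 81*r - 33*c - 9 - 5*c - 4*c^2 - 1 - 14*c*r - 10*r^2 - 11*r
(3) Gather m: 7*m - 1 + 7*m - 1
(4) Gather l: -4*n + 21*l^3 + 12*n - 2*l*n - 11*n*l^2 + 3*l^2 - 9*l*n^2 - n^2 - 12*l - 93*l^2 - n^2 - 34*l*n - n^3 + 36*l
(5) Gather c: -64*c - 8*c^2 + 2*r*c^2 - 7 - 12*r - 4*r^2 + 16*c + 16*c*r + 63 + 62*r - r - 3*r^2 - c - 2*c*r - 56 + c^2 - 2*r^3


(1) = -r^2 + 3*r
(2) = -4*c^2 + c*(-14*r - 38) - 10*r^2 - 92*r - 18
(3) = 14*m - 2
(4) = 21*l^3 + l^2*(-11*n - 90) + l*(-9*n^2 - 36*n + 24) - n^3 - 2*n^2 + 8*n
(5) = c^2*(2*r - 7) + c*(14*r - 49) - 2*r^3 - 7*r^2 + 49*r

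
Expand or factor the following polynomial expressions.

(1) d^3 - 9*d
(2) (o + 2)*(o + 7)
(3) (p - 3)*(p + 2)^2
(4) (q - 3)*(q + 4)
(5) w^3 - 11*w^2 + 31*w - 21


(1) = d*(d - 3)*(d + 3)
(2) = o^2 + 9*o + 14
(3) = p^3 + p^2 - 8*p - 12
(4) = q^2 + q - 12
(5) = (w - 7)*(w - 3)*(w - 1)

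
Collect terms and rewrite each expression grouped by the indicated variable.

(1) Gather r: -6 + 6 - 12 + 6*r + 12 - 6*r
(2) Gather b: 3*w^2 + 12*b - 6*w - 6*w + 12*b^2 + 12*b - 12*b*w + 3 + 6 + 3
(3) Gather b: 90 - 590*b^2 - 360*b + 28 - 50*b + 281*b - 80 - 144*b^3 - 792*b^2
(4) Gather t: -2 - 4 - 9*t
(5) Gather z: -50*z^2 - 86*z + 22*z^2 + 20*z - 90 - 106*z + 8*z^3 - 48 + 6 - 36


(1) = 0
(2) = 12*b^2 + b*(24 - 12*w) + 3*w^2 - 12*w + 12
(3) = -144*b^3 - 1382*b^2 - 129*b + 38
(4) = -9*t - 6
(5) = 8*z^3 - 28*z^2 - 172*z - 168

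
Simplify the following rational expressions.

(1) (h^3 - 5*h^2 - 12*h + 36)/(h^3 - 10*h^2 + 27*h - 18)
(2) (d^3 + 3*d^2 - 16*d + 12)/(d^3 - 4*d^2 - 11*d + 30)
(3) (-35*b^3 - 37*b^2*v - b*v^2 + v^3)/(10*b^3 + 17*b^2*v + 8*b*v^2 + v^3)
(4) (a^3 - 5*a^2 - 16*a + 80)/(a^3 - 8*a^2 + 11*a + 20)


(1) = (h^2 + h - 6)/(h^2 - 4*h + 3)
(2) = (d^2 + 5*d - 6)/(d^2 - 2*d - 15)
(3) = (-7*b + v)/(2*b + v)
(4) = (a + 4)/(a + 1)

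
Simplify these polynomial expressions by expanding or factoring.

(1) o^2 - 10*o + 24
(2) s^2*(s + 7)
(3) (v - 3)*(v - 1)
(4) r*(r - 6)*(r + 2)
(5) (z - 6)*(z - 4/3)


(1) = (o - 6)*(o - 4)
(2) = s^3 + 7*s^2
(3) = v^2 - 4*v + 3
(4) = r^3 - 4*r^2 - 12*r
(5) = z^2 - 22*z/3 + 8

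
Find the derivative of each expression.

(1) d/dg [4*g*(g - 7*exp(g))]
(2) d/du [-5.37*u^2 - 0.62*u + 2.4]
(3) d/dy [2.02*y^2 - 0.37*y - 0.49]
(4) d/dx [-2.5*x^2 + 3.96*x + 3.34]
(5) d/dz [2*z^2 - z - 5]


(1) = -28*g*exp(g) + 8*g - 28*exp(g)
(2) = -10.74*u - 0.62
(3) = 4.04*y - 0.37
(4) = 3.96 - 5.0*x
(5) = 4*z - 1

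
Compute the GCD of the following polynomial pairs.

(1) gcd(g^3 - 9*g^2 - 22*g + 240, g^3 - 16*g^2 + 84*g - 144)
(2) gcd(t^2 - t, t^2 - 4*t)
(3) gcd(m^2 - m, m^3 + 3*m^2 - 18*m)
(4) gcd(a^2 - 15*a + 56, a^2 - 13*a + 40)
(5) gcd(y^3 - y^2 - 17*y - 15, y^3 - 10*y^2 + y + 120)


(1) = gcd((g - 8)*(g - 6)*(g + 5), (g - 6)^2*(g - 4)) = g - 6
(2) = gcd(t*(t - 1), t*(t - 4)) = t
(3) = gcd(m*(m - 1), m*(m - 3)*(m + 6)) = m
(4) = a - 8
(5) = gcd((y - 5)*(y + 1)*(y + 3), (y - 8)*(y - 5)*(y + 3)) = y^2 - 2*y - 15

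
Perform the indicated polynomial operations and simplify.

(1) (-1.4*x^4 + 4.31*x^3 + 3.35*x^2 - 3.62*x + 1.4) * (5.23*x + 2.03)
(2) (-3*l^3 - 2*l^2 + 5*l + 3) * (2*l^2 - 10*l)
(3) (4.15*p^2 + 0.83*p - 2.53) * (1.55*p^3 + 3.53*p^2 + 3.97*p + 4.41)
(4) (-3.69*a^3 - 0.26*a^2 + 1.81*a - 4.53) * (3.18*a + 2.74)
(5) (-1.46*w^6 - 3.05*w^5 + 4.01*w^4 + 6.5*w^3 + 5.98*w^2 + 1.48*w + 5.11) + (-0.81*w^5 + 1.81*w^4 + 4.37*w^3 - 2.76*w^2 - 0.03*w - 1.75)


(1) = -7.322*x^5 + 19.6993*x^4 + 26.2698*x^3 - 12.1321*x^2 - 0.0266*x + 2.842
(2) = -6*l^5 + 26*l^4 + 30*l^3 - 44*l^2 - 30*l
(3) = 6.4325*p^5 + 15.936*p^4 + 15.4839*p^3 + 12.6657*p^2 - 6.3838*p - 11.1573
(4) = -11.7342*a^4 - 10.9374*a^3 + 5.0434*a^2 - 9.446*a - 12.4122
(5) = -1.46*w^6 - 3.86*w^5 + 5.82*w^4 + 10.87*w^3 + 3.22*w^2 + 1.45*w + 3.36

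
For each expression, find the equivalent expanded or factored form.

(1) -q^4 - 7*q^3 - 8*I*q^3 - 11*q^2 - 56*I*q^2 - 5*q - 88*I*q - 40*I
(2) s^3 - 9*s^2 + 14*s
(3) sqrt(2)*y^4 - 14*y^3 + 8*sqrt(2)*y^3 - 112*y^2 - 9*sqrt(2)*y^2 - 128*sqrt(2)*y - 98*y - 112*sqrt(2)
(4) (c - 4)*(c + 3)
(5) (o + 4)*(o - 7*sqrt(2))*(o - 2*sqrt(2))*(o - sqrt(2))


(1) = (q + 5)*(q + 8*I)*(I*q + I)^2
(2) = s*(s - 7)*(s - 2)
(3) = (y + 7)*(y - 8*sqrt(2))*(y + sqrt(2))*(sqrt(2)*y + sqrt(2))
(4) = c^2 - c - 12
(5) = o^4 - 10*sqrt(2)*o^3 + 4*o^3 - 40*sqrt(2)*o^2 + 46*o^2 - 28*sqrt(2)*o + 184*o - 112*sqrt(2)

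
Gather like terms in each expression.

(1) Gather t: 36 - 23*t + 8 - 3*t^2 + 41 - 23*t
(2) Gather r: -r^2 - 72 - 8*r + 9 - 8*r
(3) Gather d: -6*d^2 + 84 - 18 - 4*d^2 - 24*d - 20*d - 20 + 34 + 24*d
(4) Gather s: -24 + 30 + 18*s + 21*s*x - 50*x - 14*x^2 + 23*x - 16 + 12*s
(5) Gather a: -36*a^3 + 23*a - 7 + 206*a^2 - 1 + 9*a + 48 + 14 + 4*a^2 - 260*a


(1) = -3*t^2 - 46*t + 85
(2) = -r^2 - 16*r - 63
(3) = -10*d^2 - 20*d + 80
(4) = s*(21*x + 30) - 14*x^2 - 27*x - 10
(5) = -36*a^3 + 210*a^2 - 228*a + 54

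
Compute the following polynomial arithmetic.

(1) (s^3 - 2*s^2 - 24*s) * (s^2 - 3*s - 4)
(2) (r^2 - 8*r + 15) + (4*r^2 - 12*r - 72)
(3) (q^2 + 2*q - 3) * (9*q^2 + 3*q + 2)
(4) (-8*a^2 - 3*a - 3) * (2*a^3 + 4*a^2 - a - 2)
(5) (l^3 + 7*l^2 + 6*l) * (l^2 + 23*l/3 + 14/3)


(1) = s^5 - 5*s^4 - 22*s^3 + 80*s^2 + 96*s
(2) = 5*r^2 - 20*r - 57
(3) = 9*q^4 + 21*q^3 - 19*q^2 - 5*q - 6
(4) = -16*a^5 - 38*a^4 - 10*a^3 + 7*a^2 + 9*a + 6
(5) = l^5 + 44*l^4/3 + 193*l^3/3 + 236*l^2/3 + 28*l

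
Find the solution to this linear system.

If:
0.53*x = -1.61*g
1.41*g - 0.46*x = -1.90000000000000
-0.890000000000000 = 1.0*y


Then:
g = -0.68
x = 2.06
y = -0.89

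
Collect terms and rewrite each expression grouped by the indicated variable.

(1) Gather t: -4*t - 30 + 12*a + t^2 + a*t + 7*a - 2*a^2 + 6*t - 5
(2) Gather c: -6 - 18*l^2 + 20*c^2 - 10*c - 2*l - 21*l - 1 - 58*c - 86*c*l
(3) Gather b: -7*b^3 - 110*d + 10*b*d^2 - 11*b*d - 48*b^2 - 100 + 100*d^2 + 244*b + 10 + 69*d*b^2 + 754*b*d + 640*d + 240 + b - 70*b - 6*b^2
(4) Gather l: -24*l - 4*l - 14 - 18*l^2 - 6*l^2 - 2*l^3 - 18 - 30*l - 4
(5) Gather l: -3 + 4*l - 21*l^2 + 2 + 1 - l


(1) = -2*a^2 + 19*a + t^2 + t*(a + 2) - 35
(2) = 20*c^2 + c*(-86*l - 68) - 18*l^2 - 23*l - 7
(3) = -7*b^3 + b^2*(69*d - 54) + b*(10*d^2 + 743*d + 175) + 100*d^2 + 530*d + 150
(4) = -2*l^3 - 24*l^2 - 58*l - 36
(5) = -21*l^2 + 3*l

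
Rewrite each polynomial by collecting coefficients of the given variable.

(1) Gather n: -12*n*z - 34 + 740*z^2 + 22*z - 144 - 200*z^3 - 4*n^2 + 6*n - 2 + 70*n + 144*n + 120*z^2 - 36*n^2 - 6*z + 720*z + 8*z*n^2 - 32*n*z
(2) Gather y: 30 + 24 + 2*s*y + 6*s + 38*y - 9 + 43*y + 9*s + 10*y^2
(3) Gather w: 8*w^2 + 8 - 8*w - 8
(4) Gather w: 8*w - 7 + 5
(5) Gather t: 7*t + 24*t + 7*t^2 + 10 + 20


(1) = n^2*(8*z - 40) + n*(220 - 44*z) - 200*z^3 + 860*z^2 + 736*z - 180
(2) = 15*s + 10*y^2 + y*(2*s + 81) + 45
(3) = 8*w^2 - 8*w
(4) = 8*w - 2
(5) = 7*t^2 + 31*t + 30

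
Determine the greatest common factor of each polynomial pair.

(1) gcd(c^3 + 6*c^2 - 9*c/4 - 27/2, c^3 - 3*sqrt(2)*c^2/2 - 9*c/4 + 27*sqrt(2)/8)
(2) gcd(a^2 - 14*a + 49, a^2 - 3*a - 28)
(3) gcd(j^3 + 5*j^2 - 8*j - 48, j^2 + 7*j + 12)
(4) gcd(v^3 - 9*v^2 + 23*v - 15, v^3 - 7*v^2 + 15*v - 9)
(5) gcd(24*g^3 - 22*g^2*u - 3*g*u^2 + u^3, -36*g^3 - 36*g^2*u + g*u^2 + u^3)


(1) = c^2 - 9/4
(2) = gcd((a - 7)^2, (a - 7)*(a + 4)) = a - 7
(3) = gcd((j - 3)*(j + 4)^2, (j + 3)*(j + 4)) = j + 4
(4) = v^2 - 4*v + 3
(5) = gcd((-6*g + u)*(-g + u)*(4*g + u), (-6*g + u)*(g + u)*(6*g + u)) = -6*g + u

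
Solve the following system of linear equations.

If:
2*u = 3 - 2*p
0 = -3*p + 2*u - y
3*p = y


Then:
p = 3/8
u = 9/8
y = 9/8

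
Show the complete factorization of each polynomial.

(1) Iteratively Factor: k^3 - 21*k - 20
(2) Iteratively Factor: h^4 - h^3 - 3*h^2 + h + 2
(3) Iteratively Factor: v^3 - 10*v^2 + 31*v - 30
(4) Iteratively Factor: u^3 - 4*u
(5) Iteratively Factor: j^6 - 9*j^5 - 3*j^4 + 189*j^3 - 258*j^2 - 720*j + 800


(1) = (k + 1)*(k^2 - k - 20) = (k + 1)*(k + 4)*(k - 5)
(2) = (h - 1)*(h^3 - 3*h - 2) = (h - 1)*(h + 1)*(h^2 - h - 2) = (h - 1)*(h + 1)^2*(h - 2)
(3) = (v - 2)*(v^2 - 8*v + 15) = (v - 5)*(v - 2)*(v - 3)
(4) = (u + 2)*(u^2 - 2*u) = (u - 2)*(u + 2)*(u)
(5) = (j + 4)*(j^5 - 13*j^4 + 49*j^3 - 7*j^2 - 230*j + 200) = (j - 5)*(j + 4)*(j^4 - 8*j^3 + 9*j^2 + 38*j - 40) = (j - 5)*(j + 2)*(j + 4)*(j^3 - 10*j^2 + 29*j - 20) = (j - 5)*(j - 1)*(j + 2)*(j + 4)*(j^2 - 9*j + 20) = (j - 5)*(j - 4)*(j - 1)*(j + 2)*(j + 4)*(j - 5)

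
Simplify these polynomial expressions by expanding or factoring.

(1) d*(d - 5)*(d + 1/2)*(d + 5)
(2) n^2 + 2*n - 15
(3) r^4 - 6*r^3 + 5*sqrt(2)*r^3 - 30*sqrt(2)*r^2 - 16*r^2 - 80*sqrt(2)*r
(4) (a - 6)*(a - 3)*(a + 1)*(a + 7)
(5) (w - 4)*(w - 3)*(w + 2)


(1) = d^4 + d^3/2 - 25*d^2 - 25*d/2
(2) = (n - 3)*(n + 5)
(3) = r*(r - 8)*(r + 2)*(r + 5*sqrt(2))
(4) = a^4 - a^3 - 47*a^2 + 81*a + 126
(5) = w^3 - 5*w^2 - 2*w + 24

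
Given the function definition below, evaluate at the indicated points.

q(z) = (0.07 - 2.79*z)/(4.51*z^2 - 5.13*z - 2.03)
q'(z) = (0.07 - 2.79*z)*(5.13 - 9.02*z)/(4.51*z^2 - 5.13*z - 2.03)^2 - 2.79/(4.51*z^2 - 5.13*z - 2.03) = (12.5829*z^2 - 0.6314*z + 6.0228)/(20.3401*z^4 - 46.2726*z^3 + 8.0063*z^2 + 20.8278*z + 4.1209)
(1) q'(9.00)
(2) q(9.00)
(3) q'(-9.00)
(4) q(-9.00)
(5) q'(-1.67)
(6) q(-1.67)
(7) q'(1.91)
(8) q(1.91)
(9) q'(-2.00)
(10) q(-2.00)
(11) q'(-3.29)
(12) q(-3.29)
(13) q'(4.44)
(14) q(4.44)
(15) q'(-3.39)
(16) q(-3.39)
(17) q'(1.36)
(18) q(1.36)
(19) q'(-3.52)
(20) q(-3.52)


(1) = 0.01
(2) = -0.08
(3) = 0.01
(4) = 0.06
(5) = 0.12
(6) = 0.25
(7) = 2.37
(8) = -1.14
(9) = 0.08
(10) = 0.22
(11) = 0.04
(12) = 0.15
(13) = 0.06
(14) = -0.19
(15) = 0.03
(16) = 0.14
(17) = 64.29
(18) = 5.60
(19) = 0.03
(20) = 0.14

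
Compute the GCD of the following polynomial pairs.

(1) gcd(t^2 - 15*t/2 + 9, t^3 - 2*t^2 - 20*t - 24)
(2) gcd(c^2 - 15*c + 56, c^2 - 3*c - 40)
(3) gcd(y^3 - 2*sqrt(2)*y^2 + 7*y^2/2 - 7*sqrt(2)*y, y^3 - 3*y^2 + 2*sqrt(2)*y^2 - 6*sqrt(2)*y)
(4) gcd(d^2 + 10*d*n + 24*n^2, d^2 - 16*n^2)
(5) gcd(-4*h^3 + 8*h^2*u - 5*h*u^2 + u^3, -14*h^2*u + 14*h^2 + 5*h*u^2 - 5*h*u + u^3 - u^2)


(1) = gcd((t - 6)*(t - 3/2), (t - 6)*(t + 2)^2) = t - 6
(2) = c - 8
(3) = gcd(y*(y + 7/2)*(y - 2*sqrt(2)), y*(y - 3)*(y + 2*sqrt(2))) = y
(4) = d + 4*n
(5) = -2*h + u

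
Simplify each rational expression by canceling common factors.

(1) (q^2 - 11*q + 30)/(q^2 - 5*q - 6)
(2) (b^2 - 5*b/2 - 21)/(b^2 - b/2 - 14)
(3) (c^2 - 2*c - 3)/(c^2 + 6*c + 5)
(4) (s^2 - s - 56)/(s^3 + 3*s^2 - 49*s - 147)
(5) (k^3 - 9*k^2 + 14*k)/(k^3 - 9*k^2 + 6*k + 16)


(1) = (q - 5)/(q + 1)
(2) = (b - 6)/(b - 4)
(3) = (c - 3)/(c + 5)
(4) = (s - 8)/(s^2 - 4*s - 21)
(5) = (k^2 - 7*k)/(k^2 - 7*k - 8)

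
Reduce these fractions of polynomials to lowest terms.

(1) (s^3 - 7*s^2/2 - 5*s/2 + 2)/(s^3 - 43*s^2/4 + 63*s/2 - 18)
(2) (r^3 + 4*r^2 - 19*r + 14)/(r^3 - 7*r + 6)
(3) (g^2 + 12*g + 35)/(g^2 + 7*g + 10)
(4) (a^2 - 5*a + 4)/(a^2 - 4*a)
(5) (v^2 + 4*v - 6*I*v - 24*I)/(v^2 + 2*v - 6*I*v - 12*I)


(1) = (4*s^2 + 2*s - 2)/(4*s^2 - 27*s + 18)
(2) = (r + 7)/(r + 3)
(3) = (g + 7)/(g + 2)
(4) = (a - 1)/a
(5) = (v + 4)/(v + 2)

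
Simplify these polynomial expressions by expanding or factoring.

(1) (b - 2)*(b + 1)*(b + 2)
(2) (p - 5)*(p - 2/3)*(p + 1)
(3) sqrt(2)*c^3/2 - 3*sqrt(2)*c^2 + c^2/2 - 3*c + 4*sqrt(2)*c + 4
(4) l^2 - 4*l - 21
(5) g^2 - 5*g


(1) = b^3 + b^2 - 4*b - 4
(2) = p^3 - 14*p^2/3 - 7*p/3 + 10/3
(3) = (c - 4)*(c - 2)*(sqrt(2)*c/2 + 1/2)
(4) = (l - 7)*(l + 3)
(5) = g*(g - 5)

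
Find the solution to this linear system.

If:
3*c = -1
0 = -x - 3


Then:
c = -1/3
x = -3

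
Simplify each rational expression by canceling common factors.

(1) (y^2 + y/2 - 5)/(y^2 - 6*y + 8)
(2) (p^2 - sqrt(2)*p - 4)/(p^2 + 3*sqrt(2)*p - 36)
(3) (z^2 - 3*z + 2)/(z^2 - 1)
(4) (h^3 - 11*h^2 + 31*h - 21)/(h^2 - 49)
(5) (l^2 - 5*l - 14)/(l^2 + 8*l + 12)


(1) = (2*y + 5)/(2*y - 8)
(2) = (p^2 - sqrt(2)*p - 4)/(p^2 + 3*sqrt(2)*p - 36)
(3) = (z - 2)/(z + 1)
(4) = (h^2 - 4*h + 3)/(h + 7)
(5) = (l - 7)/(l + 6)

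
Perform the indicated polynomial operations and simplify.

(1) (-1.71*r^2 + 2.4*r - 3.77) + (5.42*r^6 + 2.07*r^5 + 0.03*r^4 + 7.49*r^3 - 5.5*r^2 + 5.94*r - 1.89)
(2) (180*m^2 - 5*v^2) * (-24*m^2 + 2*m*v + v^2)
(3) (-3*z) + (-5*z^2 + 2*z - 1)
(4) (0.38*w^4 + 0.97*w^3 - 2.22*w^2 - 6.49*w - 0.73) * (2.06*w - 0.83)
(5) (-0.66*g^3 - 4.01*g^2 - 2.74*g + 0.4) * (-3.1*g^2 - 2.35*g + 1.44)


(1) = 5.42*r^6 + 2.07*r^5 + 0.03*r^4 + 7.49*r^3 - 7.21*r^2 + 8.34*r - 5.66
(2) = -4320*m^4 + 360*m^3*v + 300*m^2*v^2 - 10*m*v^3 - 5*v^4
(3) = -5*z^2 - z - 1
(4) = 0.7828*w^5 + 1.6828*w^4 - 5.3783*w^3 - 11.5268*w^2 + 3.8829*w + 0.6059
(5) = 2.046*g^5 + 13.982*g^4 + 16.9671*g^3 - 0.5754*g^2 - 4.8856*g + 0.576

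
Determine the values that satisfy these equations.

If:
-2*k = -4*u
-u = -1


Then:
k = 2
u = 1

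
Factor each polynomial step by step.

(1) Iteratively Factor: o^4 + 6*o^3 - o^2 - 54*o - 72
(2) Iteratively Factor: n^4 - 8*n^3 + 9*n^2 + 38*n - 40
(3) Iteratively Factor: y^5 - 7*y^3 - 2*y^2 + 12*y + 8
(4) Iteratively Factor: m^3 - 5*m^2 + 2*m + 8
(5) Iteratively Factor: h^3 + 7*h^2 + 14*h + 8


(1) = (o - 3)*(o^3 + 9*o^2 + 26*o + 24) = (o - 3)*(o + 3)*(o^2 + 6*o + 8) = (o - 3)*(o + 3)*(o + 4)*(o + 2)
(2) = (n - 1)*(n^3 - 7*n^2 + 2*n + 40) = (n - 4)*(n - 1)*(n^2 - 3*n - 10) = (n - 4)*(n - 1)*(n + 2)*(n - 5)
(3) = (y - 2)*(y^4 + 2*y^3 - 3*y^2 - 8*y - 4) = (y - 2)^2*(y^3 + 4*y^2 + 5*y + 2) = (y - 2)^2*(y + 1)*(y^2 + 3*y + 2) = (y - 2)^2*(y + 1)^2*(y + 2)
(4) = (m - 2)*(m^2 - 3*m - 4) = (m - 2)*(m + 1)*(m - 4)
(5) = (h + 2)*(h^2 + 5*h + 4) = (h + 2)*(h + 4)*(h + 1)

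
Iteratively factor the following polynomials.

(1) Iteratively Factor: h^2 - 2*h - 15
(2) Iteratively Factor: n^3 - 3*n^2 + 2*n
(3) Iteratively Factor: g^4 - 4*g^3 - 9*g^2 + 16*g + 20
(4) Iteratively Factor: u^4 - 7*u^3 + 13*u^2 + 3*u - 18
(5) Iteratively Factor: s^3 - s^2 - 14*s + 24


(1) = (h - 5)*(h + 3)
(2) = (n - 1)*(n^2 - 2*n) = (n - 2)*(n - 1)*(n)
(3) = (g - 2)*(g^3 - 2*g^2 - 13*g - 10) = (g - 5)*(g - 2)*(g^2 + 3*g + 2) = (g - 5)*(g - 2)*(g + 1)*(g + 2)
(4) = (u + 1)*(u^3 - 8*u^2 + 21*u - 18) = (u - 3)*(u + 1)*(u^2 - 5*u + 6) = (u - 3)*(u - 2)*(u + 1)*(u - 3)
(5) = (s - 3)*(s^2 + 2*s - 8) = (s - 3)*(s + 4)*(s - 2)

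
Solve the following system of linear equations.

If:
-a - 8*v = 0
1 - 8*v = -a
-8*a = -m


Then:
a = -1/2
m = -4
v = 1/16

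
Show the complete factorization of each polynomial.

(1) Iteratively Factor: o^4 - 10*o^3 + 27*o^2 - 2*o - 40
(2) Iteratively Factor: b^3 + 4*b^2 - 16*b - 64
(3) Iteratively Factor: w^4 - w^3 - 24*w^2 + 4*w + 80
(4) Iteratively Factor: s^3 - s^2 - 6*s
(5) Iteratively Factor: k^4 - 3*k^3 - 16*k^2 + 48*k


(1) = (o - 2)*(o^3 - 8*o^2 + 11*o + 20) = (o - 2)*(o + 1)*(o^2 - 9*o + 20) = (o - 4)*(o - 2)*(o + 1)*(o - 5)
(2) = (b + 4)*(b^2 - 16) = (b + 4)^2*(b - 4)
(3) = (w - 2)*(w^3 + w^2 - 22*w - 40) = (w - 2)*(w + 2)*(w^2 - w - 20) = (w - 5)*(w - 2)*(w + 2)*(w + 4)
(4) = (s)*(s^2 - s - 6) = s*(s - 3)*(s + 2)
(5) = (k)*(k^3 - 3*k^2 - 16*k + 48) = k*(k - 4)*(k^2 + k - 12) = k*(k - 4)*(k - 3)*(k + 4)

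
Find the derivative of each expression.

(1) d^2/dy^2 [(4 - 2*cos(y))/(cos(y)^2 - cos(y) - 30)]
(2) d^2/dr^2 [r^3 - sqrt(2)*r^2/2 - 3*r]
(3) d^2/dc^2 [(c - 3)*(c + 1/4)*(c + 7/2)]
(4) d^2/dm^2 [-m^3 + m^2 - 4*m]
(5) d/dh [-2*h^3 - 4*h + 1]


(1) = 2*(-9*sin(y)^4*cos(y) + 7*sin(y)^4 - 274*sin(y)^2 - 1811*cos(y)/2 - 48*cos(3*y) + cos(5*y)/2 + 83)/(sin(y)^2 + cos(y) + 29)^3
(2) = 6*r - sqrt(2)
(3) = 6*c + 3/2
(4) = 2 - 6*m
(5) = -6*h^2 - 4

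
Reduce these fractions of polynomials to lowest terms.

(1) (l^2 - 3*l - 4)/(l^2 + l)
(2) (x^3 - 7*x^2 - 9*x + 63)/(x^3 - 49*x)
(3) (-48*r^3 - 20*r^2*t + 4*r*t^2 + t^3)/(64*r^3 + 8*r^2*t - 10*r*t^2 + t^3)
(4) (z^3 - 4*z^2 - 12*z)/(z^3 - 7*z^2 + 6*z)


(1) = (l - 4)/l
(2) = (x^2 - 9)/(x^2 + 7*x)
(3) = (-6*r - t)/(8*r - t)
(4) = (z + 2)/(z - 1)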